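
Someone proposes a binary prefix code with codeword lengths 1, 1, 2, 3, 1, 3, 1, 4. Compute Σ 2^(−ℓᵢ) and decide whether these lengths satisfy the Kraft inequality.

2.5625; no

With common denominator 2^4 = 16: Σ 2^(−ℓᵢ) = 8/16 + 8/16 + 4/16 + 2/16 + 8/16 + 2/16 + 8/16 + 1/16 = 41/16 = 2.5625.
Kraft's inequality requires Σ ≤ 1; here Σ = 2.5625 > 1, so no such prefix code exists.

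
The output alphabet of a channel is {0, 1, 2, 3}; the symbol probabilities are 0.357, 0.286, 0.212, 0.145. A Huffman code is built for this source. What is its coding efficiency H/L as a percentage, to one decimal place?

Entropy H = −Σ p log₂ p ≈ 1.9254 bits.
Huffman merges: 29/200+53/250→357/1000; 143/500+357/1000→643/1000; 357/1000+643/1000→1. L = 2 ≈ 2.0000.
Efficiency = H/L = 1.9254/2.0000 = 96.3%.

96.3%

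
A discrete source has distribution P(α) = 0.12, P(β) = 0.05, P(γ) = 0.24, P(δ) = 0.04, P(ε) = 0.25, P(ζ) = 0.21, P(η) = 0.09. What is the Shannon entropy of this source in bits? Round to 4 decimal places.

2.5485 bits

H = −Σ pᵢ log₂ pᵢ.
−0.12·log₂(0.12) = 0.3671
−0.05·log₂(0.05) = 0.2161
−0.24·log₂(0.24) = 0.4941
−0.04·log₂(0.04) = 0.1858
−0.25·log₂(0.25) = 0.5000
−0.21·log₂(0.21) = 0.4728
−0.09·log₂(0.09) = 0.3127
Sum ≈ 2.5485 → 2.5485 bits.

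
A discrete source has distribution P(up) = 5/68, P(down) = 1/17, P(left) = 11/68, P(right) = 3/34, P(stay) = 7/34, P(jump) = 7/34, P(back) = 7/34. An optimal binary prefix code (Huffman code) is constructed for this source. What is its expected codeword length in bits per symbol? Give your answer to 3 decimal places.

2.721 bits/symbol

Repeatedly combine the two least-probable nodes; the expected code length is the sum of the merged weights.
merge 1/17 + 5/68 → 9/68
merge 3/34 + 9/68 → 15/68
merge 11/68 + 7/34 → 25/68
merge 7/34 + 7/34 → 7/17
merge 15/68 + 25/68 → 10/17
merge 7/17 + 10/17 → 1
L = 9/68 + 15/68 + 25/68 + 7/17 + 10/17 + 1 = 185/68 ≈ 2.721 bits/symbol.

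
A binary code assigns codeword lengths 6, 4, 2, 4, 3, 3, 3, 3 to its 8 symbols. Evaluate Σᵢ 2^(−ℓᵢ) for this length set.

With common denominator 2^6 = 64: Σ 2^(−ℓᵢ) = 1/64 + 4/64 + 16/64 + 4/64 + 8/64 + 8/64 + 8/64 + 8/64 = 57/64 = 0.890625.

0.890625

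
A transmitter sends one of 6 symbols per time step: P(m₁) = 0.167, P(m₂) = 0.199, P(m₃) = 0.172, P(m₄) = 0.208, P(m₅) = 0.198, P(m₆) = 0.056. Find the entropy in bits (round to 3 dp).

H = −Σ pᵢ log₂ pᵢ.
−0.167·log₂(0.167) = 0.4312
−0.199·log₂(0.199) = 0.4635
−0.172·log₂(0.172) = 0.4368
−0.208·log₂(0.208) = 0.4712
−0.198·log₂(0.198) = 0.4626
−0.056·log₂(0.056) = 0.2329
Sum ≈ 2.4982 → 2.498 bits.

2.498 bits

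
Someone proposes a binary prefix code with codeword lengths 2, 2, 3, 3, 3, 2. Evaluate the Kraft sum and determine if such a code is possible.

1.125; no

With common denominator 2^3 = 8: Σ 2^(−ℓᵢ) = 2/8 + 2/8 + 1/8 + 1/8 + 1/8 + 2/8 = 9/8 = 1.125.
Kraft's inequality requires Σ ≤ 1; here Σ = 1.125 > 1, so no such prefix code exists.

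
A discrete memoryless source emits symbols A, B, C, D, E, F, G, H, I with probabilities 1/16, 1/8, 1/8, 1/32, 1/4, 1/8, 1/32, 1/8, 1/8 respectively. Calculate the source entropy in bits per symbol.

Each probability is a power of 1/2, so log₂(1/p) is an integer.
H = Σ p·log₂(1/p) = 1/16·4 + 1/8·3 + 1/8·3 + 1/32·5 + 1/4·2 + 1/8·3 + 1/32·5 + 1/8·3 + 1/8·3 = 2.9375 bits.

2.9375 bits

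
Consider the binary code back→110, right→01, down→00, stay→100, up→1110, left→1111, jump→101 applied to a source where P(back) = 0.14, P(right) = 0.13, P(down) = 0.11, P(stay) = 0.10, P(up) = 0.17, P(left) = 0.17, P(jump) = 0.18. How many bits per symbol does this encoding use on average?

L̄ = Σ pᵢ·ℓᵢ = 0.14·3 + 0.13·2 + 0.11·2 + 0.10·3 + 0.17·4 + 0.17·4 + 0.18·3 = 3.1 bits/symbol.

3.1 bits/symbol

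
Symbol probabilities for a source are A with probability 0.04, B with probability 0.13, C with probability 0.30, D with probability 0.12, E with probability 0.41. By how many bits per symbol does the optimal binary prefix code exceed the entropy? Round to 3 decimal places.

Entropy H = −Σ p log₂ p ≈ 1.9839 bits.
Huffman merges: 1/25+3/25→4/25; 13/100+4/25→29/100; 29/100+3/10→59/100; 41/100+59/100→1. L = 51/25 ≈ 2.0400.
L − H = 2.0400 − 1.9839 = 0.056 bits.

0.056 bits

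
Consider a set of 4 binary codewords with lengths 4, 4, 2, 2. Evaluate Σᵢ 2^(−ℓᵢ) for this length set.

0.625

With common denominator 2^4 = 16: Σ 2^(−ℓᵢ) = 1/16 + 1/16 + 4/16 + 4/16 = 10/16 = 0.625.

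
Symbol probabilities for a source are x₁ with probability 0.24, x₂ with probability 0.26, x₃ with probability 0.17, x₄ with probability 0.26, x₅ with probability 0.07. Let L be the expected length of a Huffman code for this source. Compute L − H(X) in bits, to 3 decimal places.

Entropy H = −Σ p log₂ p ≈ 2.2079 bits.
Huffman merges: 7/100+17/100→6/25; 6/25+6/25→12/25; 13/50+13/50→13/25; 12/25+13/25→1. L = 56/25 ≈ 2.2400.
L − H = 2.2400 − 2.2079 = 0.032 bits.

0.032 bits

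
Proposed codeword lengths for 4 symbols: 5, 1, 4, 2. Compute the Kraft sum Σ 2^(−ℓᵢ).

0.84375

With common denominator 2^5 = 32: Σ 2^(−ℓᵢ) = 1/32 + 16/32 + 2/32 + 8/32 = 27/32 = 0.84375.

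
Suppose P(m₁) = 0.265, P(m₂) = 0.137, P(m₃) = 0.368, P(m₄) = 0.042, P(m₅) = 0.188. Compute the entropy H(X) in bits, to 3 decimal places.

2.077 bits

H = −Σ pᵢ log₂ pᵢ.
−0.265·log₂(0.265) = 0.5077
−0.137·log₂(0.137) = 0.3929
−0.368·log₂(0.368) = 0.5307
−0.042·log₂(0.042) = 0.1921
−0.188·log₂(0.188) = 0.4533
Sum ≈ 2.0767 → 2.077 bits.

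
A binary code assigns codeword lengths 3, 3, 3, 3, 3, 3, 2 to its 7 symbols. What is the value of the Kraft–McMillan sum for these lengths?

1

With common denominator 2^3 = 8: Σ 2^(−ℓᵢ) = 1/8 + 1/8 + 1/8 + 1/8 + 1/8 + 1/8 + 2/8 = 8/8 = 1.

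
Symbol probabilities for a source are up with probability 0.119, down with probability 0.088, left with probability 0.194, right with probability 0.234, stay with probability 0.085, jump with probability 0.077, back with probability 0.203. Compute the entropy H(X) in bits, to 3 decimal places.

H = −Σ pᵢ log₂ pᵢ.
−0.119·log₂(0.119) = 0.3654
−0.088·log₂(0.088) = 0.3086
−0.194·log₂(0.194) = 0.4590
−0.234·log₂(0.234) = 0.4903
−0.085·log₂(0.085) = 0.3023
−0.077·log₂(0.077) = 0.2848
−0.203·log₂(0.203) = 0.4670
Sum ≈ 2.6774 → 2.677 bits.

2.677 bits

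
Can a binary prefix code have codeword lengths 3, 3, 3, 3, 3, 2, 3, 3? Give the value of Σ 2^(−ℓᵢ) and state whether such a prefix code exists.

With common denominator 2^3 = 8: Σ 2^(−ℓᵢ) = 1/8 + 1/8 + 1/8 + 1/8 + 1/8 + 2/8 + 1/8 + 1/8 = 9/8 = 1.125.
Kraft's inequality requires Σ ≤ 1; here Σ = 1.125 > 1, so no such prefix code exists.

1.125; no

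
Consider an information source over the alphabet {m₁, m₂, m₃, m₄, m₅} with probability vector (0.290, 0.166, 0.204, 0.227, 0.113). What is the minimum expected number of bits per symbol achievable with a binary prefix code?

Repeatedly combine the two least-probable nodes; the expected code length is the sum of the merged weights.
merge 113/1000 + 83/500 → 279/1000
merge 51/250 + 227/1000 → 431/1000
merge 279/1000 + 29/100 → 569/1000
merge 431/1000 + 569/1000 → 1
L = 279/1000 + 431/1000 + 569/1000 + 1 = 2279/1000 = 2.279 bits/symbol.

2.279 bits/symbol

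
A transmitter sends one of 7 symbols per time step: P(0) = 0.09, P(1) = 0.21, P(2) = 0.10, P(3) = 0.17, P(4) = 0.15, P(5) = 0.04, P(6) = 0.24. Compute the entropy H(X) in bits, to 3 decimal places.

H = −Σ pᵢ log₂ pᵢ.
−0.09·log₂(0.09) = 0.3127
−0.21·log₂(0.21) = 0.4728
−0.10·log₂(0.10) = 0.3322
−0.17·log₂(0.17) = 0.4346
−0.15·log₂(0.15) = 0.4105
−0.04·log₂(0.04) = 0.1858
−0.24·log₂(0.24) = 0.4941
Sum ≈ 2.6427 → 2.643 bits.

2.643 bits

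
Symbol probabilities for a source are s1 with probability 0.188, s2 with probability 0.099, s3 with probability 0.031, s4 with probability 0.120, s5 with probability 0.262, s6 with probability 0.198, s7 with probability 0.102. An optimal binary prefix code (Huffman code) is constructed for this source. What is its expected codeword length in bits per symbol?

2.67 bits/symbol

Repeatedly combine the two least-probable nodes; the expected code length is the sum of the merged weights.
merge 31/1000 + 99/1000 → 13/100
merge 51/500 + 3/25 → 111/500
merge 13/100 + 47/250 → 159/500
merge 99/500 + 111/500 → 21/50
merge 131/500 + 159/500 → 29/50
merge 21/50 + 29/50 → 1
L = 13/100 + 111/500 + 159/500 + 21/50 + 29/50 + 1 = 267/100 = 2.67 bits/symbol.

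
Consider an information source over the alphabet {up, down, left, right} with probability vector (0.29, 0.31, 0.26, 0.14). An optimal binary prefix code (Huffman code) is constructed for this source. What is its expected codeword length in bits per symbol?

2 bits/symbol

Repeatedly combine the two least-probable nodes; the expected code length is the sum of the merged weights.
merge 7/50 + 13/50 → 2/5
merge 29/100 + 31/100 → 3/5
merge 2/5 + 3/5 → 1
L = 2/5 + 3/5 + 1 = 2 bits/symbol.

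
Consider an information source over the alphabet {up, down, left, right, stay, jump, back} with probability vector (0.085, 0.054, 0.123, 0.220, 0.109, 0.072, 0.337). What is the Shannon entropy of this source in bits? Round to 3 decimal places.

H = −Σ pᵢ log₂ pᵢ.
−0.085·log₂(0.085) = 0.3023
−0.054·log₂(0.054) = 0.2274
−0.123·log₂(0.123) = 0.3719
−0.220·log₂(0.220) = 0.4806
−0.109·log₂(0.109) = 0.3485
−0.072·log₂(0.072) = 0.2733
−0.337·log₂(0.337) = 0.5288
Sum ≈ 2.5328 → 2.533 bits.

2.533 bits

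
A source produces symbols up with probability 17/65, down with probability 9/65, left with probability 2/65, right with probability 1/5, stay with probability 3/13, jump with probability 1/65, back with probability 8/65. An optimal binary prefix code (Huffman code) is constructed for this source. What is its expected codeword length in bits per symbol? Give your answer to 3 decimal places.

Repeatedly combine the two least-probable nodes; the expected code length is the sum of the merged weights.
merge 1/65 + 2/65 → 3/65
merge 3/65 + 8/65 → 11/65
merge 9/65 + 11/65 → 4/13
merge 1/5 + 3/13 → 28/65
merge 17/65 + 4/13 → 37/65
merge 28/65 + 37/65 → 1
L = 3/65 + 11/65 + 4/13 + 28/65 + 37/65 + 1 = 164/65 ≈ 2.523 bits/symbol.

2.523 bits/symbol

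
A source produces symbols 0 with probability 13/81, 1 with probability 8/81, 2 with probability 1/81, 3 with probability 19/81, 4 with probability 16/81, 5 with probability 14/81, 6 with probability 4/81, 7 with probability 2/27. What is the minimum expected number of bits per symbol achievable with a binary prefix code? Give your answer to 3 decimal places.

Repeatedly combine the two least-probable nodes; the expected code length is the sum of the merged weights.
merge 1/81 + 4/81 → 5/81
merge 5/81 + 2/27 → 11/81
merge 8/81 + 11/81 → 19/81
merge 13/81 + 14/81 → 1/3
merge 16/81 + 19/81 → 35/81
merge 19/81 + 1/3 → 46/81
merge 35/81 + 46/81 → 1
L = 5/81 + 11/81 + 19/81 + 1/3 + 35/81 + 46/81 + 1 = 224/81 ≈ 2.765 bits/symbol.

2.765 bits/symbol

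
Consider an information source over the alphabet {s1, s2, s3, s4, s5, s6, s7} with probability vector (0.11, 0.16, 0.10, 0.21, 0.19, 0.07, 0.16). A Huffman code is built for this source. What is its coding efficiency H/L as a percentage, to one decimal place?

98.4%

Entropy H = −Σ p log₂ p ≈ 2.7251 bits.
Huffman merges: 7/100+1/10→17/100; 11/100+4/25→27/100; 4/25+17/100→33/100; 19/100+21/100→2/5; 27/100+33/100→3/5; 2/5+3/5→1. L = 277/100 ≈ 2.7700.
Efficiency = H/L = 2.7251/2.7700 = 98.4%.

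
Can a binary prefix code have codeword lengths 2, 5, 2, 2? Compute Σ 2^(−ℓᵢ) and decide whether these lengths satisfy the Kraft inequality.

With common denominator 2^5 = 32: Σ 2^(−ℓᵢ) = 8/32 + 1/32 + 8/32 + 8/32 = 25/32 = 0.78125.
Kraft's inequality requires Σ ≤ 1; here Σ = 0.78125 ≤ 1, so such a prefix code exists.

0.78125; yes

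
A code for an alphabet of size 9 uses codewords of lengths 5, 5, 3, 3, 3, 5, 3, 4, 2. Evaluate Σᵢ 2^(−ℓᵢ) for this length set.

0.90625

With common denominator 2^5 = 32: Σ 2^(−ℓᵢ) = 1/32 + 1/32 + 4/32 + 4/32 + 4/32 + 1/32 + 4/32 + 2/32 + 8/32 = 29/32 = 0.90625.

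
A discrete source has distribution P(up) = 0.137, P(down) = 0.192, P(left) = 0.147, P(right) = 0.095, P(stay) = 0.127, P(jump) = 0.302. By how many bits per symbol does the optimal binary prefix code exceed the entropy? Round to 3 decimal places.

Entropy H = −Σ p log₂ p ≈ 2.4790 bits.
Huffman merges: 19/200+127/1000→111/500; 137/1000+147/1000→71/250; 24/125+111/500→207/500; 71/250+151/500→293/500; 207/500+293/500→1. L = 1253/500 ≈ 2.5060.
L − H = 2.5060 − 2.4790 = 0.027 bits.

0.027 bits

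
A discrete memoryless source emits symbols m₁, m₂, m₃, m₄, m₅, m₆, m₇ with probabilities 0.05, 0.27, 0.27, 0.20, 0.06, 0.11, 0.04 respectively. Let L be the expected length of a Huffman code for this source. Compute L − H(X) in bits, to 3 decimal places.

0.020 bits

Entropy H = −Σ p log₂ p ≈ 2.4801 bits.
Huffman merges: 1/25+1/20→9/100; 3/50+9/100→3/20; 11/100+3/20→13/50; 1/5+13/50→23/50; 27/100+27/100→27/50; 23/50+27/50→1. L = 5/2 ≈ 2.5000.
L − H = 2.5000 − 2.4801 = 0.020 bits.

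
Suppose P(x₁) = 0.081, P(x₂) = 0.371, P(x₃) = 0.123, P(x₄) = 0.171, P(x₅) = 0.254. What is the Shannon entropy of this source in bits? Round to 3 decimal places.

2.134 bits

H = −Σ pᵢ log₂ pᵢ.
−0.081·log₂(0.081) = 0.2937
−0.371·log₂(0.371) = 0.5307
−0.123·log₂(0.123) = 0.3719
−0.171·log₂(0.171) = 0.4357
−0.254·log₂(0.254) = 0.5022
Sum ≈ 2.1342 → 2.134 bits.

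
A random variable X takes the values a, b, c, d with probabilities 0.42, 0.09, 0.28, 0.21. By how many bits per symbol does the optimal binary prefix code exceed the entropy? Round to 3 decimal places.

Entropy H = −Σ p log₂ p ≈ 1.8253 bits.
Huffman merges: 9/100+21/100→3/10; 7/25+3/10→29/50; 21/50+29/50→1. L = 47/25 ≈ 1.8800.
L − H = 1.8800 − 1.8253 = 0.055 bits.

0.055 bits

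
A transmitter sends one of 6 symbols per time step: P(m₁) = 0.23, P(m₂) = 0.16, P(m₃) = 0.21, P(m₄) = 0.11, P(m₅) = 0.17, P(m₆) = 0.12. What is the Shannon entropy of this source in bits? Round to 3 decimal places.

H = −Σ pᵢ log₂ pᵢ.
−0.23·log₂(0.23) = 0.4877
−0.16·log₂(0.16) = 0.4230
−0.21·log₂(0.21) = 0.4728
−0.11·log₂(0.11) = 0.3503
−0.17·log₂(0.17) = 0.4346
−0.12·log₂(0.12) = 0.3671
Sum ≈ 2.5354 → 2.535 bits.

2.535 bits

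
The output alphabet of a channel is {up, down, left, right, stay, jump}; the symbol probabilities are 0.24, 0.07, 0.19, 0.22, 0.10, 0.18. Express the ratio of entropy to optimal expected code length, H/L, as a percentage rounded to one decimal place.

98.3%

Entropy H = −Σ p log₂ p ≈ 2.4760 bits.
Huffman merges: 7/100+1/10→17/100; 17/100+9/50→7/20; 19/100+11/50→41/100; 6/25+7/20→59/100; 41/100+59/100→1. L = 63/25 ≈ 2.5200.
Efficiency = H/L = 2.4760/2.5200 = 98.3%.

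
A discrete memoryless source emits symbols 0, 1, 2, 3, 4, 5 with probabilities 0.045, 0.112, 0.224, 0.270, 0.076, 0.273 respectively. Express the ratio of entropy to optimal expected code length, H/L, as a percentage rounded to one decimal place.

99.5%

Entropy H = −Σ p log₂ p ≈ 2.3425 bits.
Huffman merges: 9/200+19/250→121/1000; 14/125+121/1000→233/1000; 28/125+233/1000→457/1000; 27/100+273/1000→543/1000; 457/1000+543/1000→1. L = 1177/500 ≈ 2.3540.
Efficiency = H/L = 2.3425/2.3540 = 99.5%.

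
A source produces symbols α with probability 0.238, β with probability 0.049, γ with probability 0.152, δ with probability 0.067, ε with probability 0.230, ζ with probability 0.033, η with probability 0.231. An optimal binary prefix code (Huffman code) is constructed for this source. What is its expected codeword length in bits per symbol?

2.532 bits/symbol

Repeatedly combine the two least-probable nodes; the expected code length is the sum of the merged weights.
merge 33/1000 + 49/1000 → 41/500
merge 67/1000 + 41/500 → 149/1000
merge 149/1000 + 19/125 → 301/1000
merge 23/100 + 231/1000 → 461/1000
merge 119/500 + 301/1000 → 539/1000
merge 461/1000 + 539/1000 → 1
L = 41/500 + 149/1000 + 301/1000 + 461/1000 + 539/1000 + 1 = 633/250 = 2.532 bits/symbol.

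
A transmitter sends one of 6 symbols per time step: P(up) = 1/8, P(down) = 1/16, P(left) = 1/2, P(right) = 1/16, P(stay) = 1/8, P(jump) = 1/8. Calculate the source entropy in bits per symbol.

Each probability is a power of 1/2, so log₂(1/p) is an integer.
H = Σ p·log₂(1/p) = 1/8·3 + 1/16·4 + 1/2·1 + 1/16·4 + 1/8·3 + 1/8·3 = 2.125 bits.

2.125 bits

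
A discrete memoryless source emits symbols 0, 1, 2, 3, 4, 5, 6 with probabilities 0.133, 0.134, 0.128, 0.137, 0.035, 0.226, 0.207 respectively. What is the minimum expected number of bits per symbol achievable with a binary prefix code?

2.73 bits/symbol

Repeatedly combine the two least-probable nodes; the expected code length is the sum of the merged weights.
merge 7/200 + 16/125 → 163/1000
merge 133/1000 + 67/500 → 267/1000
merge 137/1000 + 163/1000 → 3/10
merge 207/1000 + 113/500 → 433/1000
merge 267/1000 + 3/10 → 567/1000
merge 433/1000 + 567/1000 → 1
L = 163/1000 + 267/1000 + 3/10 + 433/1000 + 567/1000 + 1 = 273/100 = 2.73 bits/symbol.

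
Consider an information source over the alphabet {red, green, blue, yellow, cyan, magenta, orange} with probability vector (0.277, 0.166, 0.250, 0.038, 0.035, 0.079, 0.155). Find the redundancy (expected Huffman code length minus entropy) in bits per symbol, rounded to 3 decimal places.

0.034 bits

Entropy H = −Σ p log₂ p ≈ 2.4978 bits.
Huffman merges: 7/200+19/500→73/1000; 73/1000+79/1000→19/125; 19/125+31/200→307/1000; 83/500+1/4→52/125; 277/1000+307/1000→73/125; 52/125+73/125→1. L = 633/250 ≈ 2.5320.
L − H = 2.5320 − 2.4978 = 0.034 bits.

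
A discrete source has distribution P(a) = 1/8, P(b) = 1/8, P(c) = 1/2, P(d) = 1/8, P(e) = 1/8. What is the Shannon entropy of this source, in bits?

Each probability is a power of 1/2, so log₂(1/p) is an integer.
H = Σ p·log₂(1/p) = 1/8·3 + 1/8·3 + 1/2·1 + 1/8·3 + 1/8·3 = 2 bits.

2 bits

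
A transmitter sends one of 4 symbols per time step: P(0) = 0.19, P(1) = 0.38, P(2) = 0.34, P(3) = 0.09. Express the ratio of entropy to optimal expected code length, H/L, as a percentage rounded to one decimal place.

Entropy H = −Σ p log₂ p ≈ 1.8275 bits.
Huffman merges: 9/100+19/100→7/25; 7/25+17/50→31/50; 19/50+31/50→1. L = 19/10 ≈ 1.9000.
Efficiency = H/L = 1.8275/1.9000 = 96.2%.

96.2%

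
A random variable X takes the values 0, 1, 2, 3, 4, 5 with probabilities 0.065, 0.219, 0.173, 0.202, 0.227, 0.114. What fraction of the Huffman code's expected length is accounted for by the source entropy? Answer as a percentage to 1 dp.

Entropy H = −Σ p log₂ p ≈ 2.4829 bits.
Huffman merges: 13/200+57/500→179/1000; 173/1000+179/1000→44/125; 101/500+219/1000→421/1000; 227/1000+44/125→579/1000; 421/1000+579/1000→1. L = 2531/1000 ≈ 2.5310.
Efficiency = H/L = 2.4829/2.5310 = 98.1%.

98.1%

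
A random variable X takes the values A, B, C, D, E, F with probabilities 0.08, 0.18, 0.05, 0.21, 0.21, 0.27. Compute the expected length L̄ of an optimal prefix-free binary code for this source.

Repeatedly combine the two least-probable nodes; the expected code length is the sum of the merged weights.
merge 1/20 + 2/25 → 13/100
merge 13/100 + 9/50 → 31/100
merge 21/100 + 21/100 → 21/50
merge 27/100 + 31/100 → 29/50
merge 21/50 + 29/50 → 1
L = 13/100 + 31/100 + 21/50 + 29/50 + 1 = 61/25 = 2.44 bits/symbol.

2.44 bits/symbol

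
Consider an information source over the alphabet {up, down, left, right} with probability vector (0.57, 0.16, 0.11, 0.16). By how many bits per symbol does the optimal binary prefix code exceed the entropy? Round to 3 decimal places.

Entropy H = −Σ p log₂ p ≈ 1.6586 bits.
Huffman merges: 11/100+4/25→27/100; 4/25+27/100→43/100; 43/100+57/100→1. L = 17/10 ≈ 1.7000.
L − H = 1.7000 − 1.6586 = 0.041 bits.

0.041 bits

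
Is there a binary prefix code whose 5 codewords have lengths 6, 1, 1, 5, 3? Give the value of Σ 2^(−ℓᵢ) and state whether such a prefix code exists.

1.171875; no

With common denominator 2^6 = 64: Σ 2^(−ℓᵢ) = 1/64 + 32/64 + 32/64 + 2/64 + 8/64 = 75/64 = 1.171875.
Kraft's inequality requires Σ ≤ 1; here Σ = 1.171875 > 1, so no such prefix code exists.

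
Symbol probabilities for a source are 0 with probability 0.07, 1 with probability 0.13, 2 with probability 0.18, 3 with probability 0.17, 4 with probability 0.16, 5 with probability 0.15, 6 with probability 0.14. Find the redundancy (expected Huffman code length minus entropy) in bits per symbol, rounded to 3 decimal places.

0.058 bits

Entropy H = −Σ p log₂ p ≈ 2.7618 bits.
Huffman merges: 7/100+13/100→1/5; 7/50+3/20→29/100; 4/25+17/100→33/100; 9/50+1/5→19/50; 29/100+33/100→31/50; 19/50+31/50→1. L = 141/50 ≈ 2.8200.
L − H = 2.8200 − 2.7618 = 0.058 bits.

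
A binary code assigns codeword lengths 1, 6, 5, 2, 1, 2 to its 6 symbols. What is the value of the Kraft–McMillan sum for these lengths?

With common denominator 2^6 = 64: Σ 2^(−ℓᵢ) = 32/64 + 1/64 + 2/64 + 16/64 + 32/64 + 16/64 = 99/64 = 1.546875.

1.546875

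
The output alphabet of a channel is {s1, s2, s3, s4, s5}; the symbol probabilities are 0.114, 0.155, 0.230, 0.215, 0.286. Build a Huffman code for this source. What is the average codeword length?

Repeatedly combine the two least-probable nodes; the expected code length is the sum of the merged weights.
merge 57/500 + 31/200 → 269/1000
merge 43/200 + 23/100 → 89/200
merge 269/1000 + 143/500 → 111/200
merge 89/200 + 111/200 → 1
L = 269/1000 + 89/200 + 111/200 + 1 = 2269/1000 = 2.269 bits/symbol.

2.269 bits/symbol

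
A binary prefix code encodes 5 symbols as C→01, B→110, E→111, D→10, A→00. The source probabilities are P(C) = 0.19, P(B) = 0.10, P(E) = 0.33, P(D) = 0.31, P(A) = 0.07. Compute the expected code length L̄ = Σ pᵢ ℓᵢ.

2.43 bits/symbol

L̄ = Σ pᵢ·ℓᵢ = 0.19·2 + 0.10·3 + 0.33·3 + 0.31·2 + 0.07·2 = 2.43 bits/symbol.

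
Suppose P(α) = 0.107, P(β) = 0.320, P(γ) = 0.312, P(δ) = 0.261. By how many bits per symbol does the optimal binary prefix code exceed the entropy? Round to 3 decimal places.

Entropy H = −Σ p log₂ p ≈ 1.9011 bits.
Huffman merges: 107/1000+261/1000→46/125; 39/125+8/25→79/125; 46/125+79/125→1. L = 2 ≈ 2.0000.
L − H = 2.0000 − 1.9011 = 0.099 bits.

0.099 bits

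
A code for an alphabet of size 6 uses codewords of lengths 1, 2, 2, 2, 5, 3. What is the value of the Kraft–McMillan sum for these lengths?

1.40625

With common denominator 2^5 = 32: Σ 2^(−ℓᵢ) = 16/32 + 8/32 + 8/32 + 8/32 + 1/32 + 4/32 = 45/32 = 1.40625.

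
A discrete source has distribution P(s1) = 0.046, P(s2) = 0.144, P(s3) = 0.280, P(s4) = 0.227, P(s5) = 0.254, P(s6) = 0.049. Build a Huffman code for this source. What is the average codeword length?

Repeatedly combine the two least-probable nodes; the expected code length is the sum of the merged weights.
merge 23/500 + 49/1000 → 19/200
merge 19/200 + 18/125 → 239/1000
merge 227/1000 + 239/1000 → 233/500
merge 127/500 + 7/25 → 267/500
merge 233/500 + 267/500 → 1
L = 19/200 + 239/1000 + 233/500 + 267/500 + 1 = 1167/500 = 2.334 bits/symbol.

2.334 bits/symbol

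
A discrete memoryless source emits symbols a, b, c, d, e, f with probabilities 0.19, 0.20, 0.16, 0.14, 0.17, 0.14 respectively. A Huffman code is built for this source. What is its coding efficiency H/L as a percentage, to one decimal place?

98.5%

Entropy H = −Σ p log₂ p ≈ 2.5714 bits.
Huffman merges: 7/50+7/50→7/25; 4/25+17/100→33/100; 19/100+1/5→39/100; 7/25+33/100→61/100; 39/100+61/100→1. L = 261/100 ≈ 2.6100.
Efficiency = H/L = 2.5714/2.6100 = 98.5%.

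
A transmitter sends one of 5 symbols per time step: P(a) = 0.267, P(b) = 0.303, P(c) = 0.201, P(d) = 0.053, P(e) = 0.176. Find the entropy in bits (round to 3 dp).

2.162 bits

H = −Σ pᵢ log₂ pᵢ.
−0.267·log₂(0.267) = 0.5087
−0.303·log₂(0.303) = 0.5220
−0.201·log₂(0.201) = 0.4653
−0.053·log₂(0.053) = 0.2246
−0.176·log₂(0.176) = 0.4411
Sum ≈ 2.1616 → 2.162 bits.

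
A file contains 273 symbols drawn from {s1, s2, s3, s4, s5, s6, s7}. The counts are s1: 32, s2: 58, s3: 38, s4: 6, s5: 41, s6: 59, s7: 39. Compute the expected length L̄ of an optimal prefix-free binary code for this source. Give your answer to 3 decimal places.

Probabilities are the counts divided by 273.
Repeatedly combine the two least-probable nodes; the expected code length is the sum of the merged weights.
merge 2/91 + 32/273 → 38/273
merge 38/273 + 38/273 → 76/273
merge 1/7 + 41/273 → 80/273
merge 58/273 + 59/273 → 3/7
merge 76/273 + 80/273 → 4/7
merge 3/7 + 4/7 → 1
L = 38/273 + 76/273 + 80/273 + 3/7 + 4/7 + 1 = 740/273 ≈ 2.711 bits/symbol.

2.711 bits/symbol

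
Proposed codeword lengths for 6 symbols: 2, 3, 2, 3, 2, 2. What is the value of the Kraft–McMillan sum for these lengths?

1.25

With common denominator 2^3 = 8: Σ 2^(−ℓᵢ) = 2/8 + 1/8 + 2/8 + 1/8 + 2/8 + 2/8 = 10/8 = 1.25.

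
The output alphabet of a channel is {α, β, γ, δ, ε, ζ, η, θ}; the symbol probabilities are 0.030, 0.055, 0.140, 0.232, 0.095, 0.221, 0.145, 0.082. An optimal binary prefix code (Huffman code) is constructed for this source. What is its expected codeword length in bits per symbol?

2.799 bits/symbol

Repeatedly combine the two least-probable nodes; the expected code length is the sum of the merged weights.
merge 3/100 + 11/200 → 17/200
merge 41/500 + 17/200 → 167/1000
merge 19/200 + 7/50 → 47/200
merge 29/200 + 167/1000 → 39/125
merge 221/1000 + 29/125 → 453/1000
merge 47/200 + 39/125 → 547/1000
merge 453/1000 + 547/1000 → 1
L = 17/200 + 167/1000 + 47/200 + 39/125 + 453/1000 + 547/1000 + 1 = 2799/1000 = 2.799 bits/symbol.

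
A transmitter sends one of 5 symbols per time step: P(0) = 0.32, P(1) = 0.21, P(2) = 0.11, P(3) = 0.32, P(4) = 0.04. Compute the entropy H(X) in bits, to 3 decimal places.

2.061 bits

H = −Σ pᵢ log₂ pᵢ.
−0.32·log₂(0.32) = 0.5260
−0.21·log₂(0.21) = 0.4728
−0.11·log₂(0.11) = 0.3503
−0.32·log₂(0.32) = 0.5260
−0.04·log₂(0.04) = 0.1858
Sum ≈ 2.0609 → 2.061 bits.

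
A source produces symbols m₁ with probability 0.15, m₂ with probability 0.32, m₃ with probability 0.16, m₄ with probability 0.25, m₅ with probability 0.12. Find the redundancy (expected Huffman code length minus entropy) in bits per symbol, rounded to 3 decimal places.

0.043 bits

Entropy H = −Σ p log₂ p ≈ 2.2267 bits.
Huffman merges: 3/25+3/20→27/100; 4/25+1/4→41/100; 27/100+8/25→59/100; 41/100+59/100→1. L = 227/100 ≈ 2.2700.
L − H = 2.2700 − 2.2267 = 0.043 bits.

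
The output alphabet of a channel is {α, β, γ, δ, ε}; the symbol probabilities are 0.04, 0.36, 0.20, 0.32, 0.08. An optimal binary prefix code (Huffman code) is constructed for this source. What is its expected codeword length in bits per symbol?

2.08 bits/symbol

Repeatedly combine the two least-probable nodes; the expected code length is the sum of the merged weights.
merge 1/25 + 2/25 → 3/25
merge 3/25 + 1/5 → 8/25
merge 8/25 + 8/25 → 16/25
merge 9/25 + 16/25 → 1
L = 3/25 + 8/25 + 16/25 + 1 = 52/25 = 2.08 bits/symbol.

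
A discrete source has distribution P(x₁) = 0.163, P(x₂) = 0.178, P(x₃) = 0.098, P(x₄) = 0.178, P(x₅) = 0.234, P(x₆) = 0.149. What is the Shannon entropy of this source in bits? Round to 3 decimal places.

H = −Σ pᵢ log₂ pᵢ.
−0.163·log₂(0.163) = 0.4266
−0.178·log₂(0.178) = 0.4432
−0.098·log₂(0.098) = 0.3284
−0.178·log₂(0.178) = 0.4432
−0.234·log₂(0.234) = 0.4903
−0.149·log₂(0.149) = 0.4092
Sum ≈ 2.5410 → 2.541 bits.

2.541 bits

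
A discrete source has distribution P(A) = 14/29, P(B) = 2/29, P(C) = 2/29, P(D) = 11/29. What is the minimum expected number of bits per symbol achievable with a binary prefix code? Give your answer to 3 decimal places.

1.655 bits/symbol

Repeatedly combine the two least-probable nodes; the expected code length is the sum of the merged weights.
merge 2/29 + 2/29 → 4/29
merge 4/29 + 11/29 → 15/29
merge 14/29 + 15/29 → 1
L = 4/29 + 15/29 + 1 = 48/29 ≈ 1.655 bits/symbol.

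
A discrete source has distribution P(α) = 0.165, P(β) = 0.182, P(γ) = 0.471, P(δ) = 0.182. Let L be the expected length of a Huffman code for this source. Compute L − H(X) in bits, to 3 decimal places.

0.041 bits

Entropy H = −Σ p log₂ p ≈ 1.8352 bits.
Huffman merges: 33/200+91/500→347/1000; 91/500+347/1000→529/1000; 471/1000+529/1000→1. L = 469/250 ≈ 1.8760.
L − H = 1.8760 − 1.8352 = 0.041 bits.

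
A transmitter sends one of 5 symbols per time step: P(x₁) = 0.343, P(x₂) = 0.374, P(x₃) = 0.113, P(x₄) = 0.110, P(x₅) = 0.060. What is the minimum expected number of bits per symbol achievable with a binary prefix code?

Repeatedly combine the two least-probable nodes; the expected code length is the sum of the merged weights.
merge 3/50 + 11/100 → 17/100
merge 113/1000 + 17/100 → 283/1000
merge 283/1000 + 343/1000 → 313/500
merge 187/500 + 313/500 → 1
L = 17/100 + 283/1000 + 313/500 + 1 = 2079/1000 = 2.079 bits/symbol.

2.079 bits/symbol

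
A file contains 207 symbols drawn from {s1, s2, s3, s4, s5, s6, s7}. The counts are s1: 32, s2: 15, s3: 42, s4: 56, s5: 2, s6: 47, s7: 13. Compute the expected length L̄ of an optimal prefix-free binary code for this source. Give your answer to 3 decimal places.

2.517 bits/symbol

Probabilities are the counts divided by 207.
Repeatedly combine the two least-probable nodes; the expected code length is the sum of the merged weights.
merge 2/207 + 13/207 → 5/69
merge 5/69 + 5/69 → 10/69
merge 10/69 + 32/207 → 62/207
merge 14/69 + 47/207 → 89/207
merge 56/207 + 62/207 → 118/207
merge 89/207 + 118/207 → 1
L = 5/69 + 10/69 + 62/207 + 89/207 + 118/207 + 1 = 521/207 ≈ 2.517 bits/symbol.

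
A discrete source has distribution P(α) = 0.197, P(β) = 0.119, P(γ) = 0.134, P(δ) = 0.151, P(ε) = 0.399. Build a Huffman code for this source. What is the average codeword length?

Repeatedly combine the two least-probable nodes; the expected code length is the sum of the merged weights.
merge 119/1000 + 67/500 → 253/1000
merge 151/1000 + 197/1000 → 87/250
merge 253/1000 + 87/250 → 601/1000
merge 399/1000 + 601/1000 → 1
L = 253/1000 + 87/250 + 601/1000 + 1 = 1101/500 = 2.202 bits/symbol.

2.202 bits/symbol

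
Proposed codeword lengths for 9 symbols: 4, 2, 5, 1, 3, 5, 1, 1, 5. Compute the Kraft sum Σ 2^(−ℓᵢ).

2.03125

With common denominator 2^5 = 32: Σ 2^(−ℓᵢ) = 2/32 + 8/32 + 1/32 + 16/32 + 4/32 + 1/32 + 16/32 + 16/32 + 1/32 = 65/32 = 2.03125.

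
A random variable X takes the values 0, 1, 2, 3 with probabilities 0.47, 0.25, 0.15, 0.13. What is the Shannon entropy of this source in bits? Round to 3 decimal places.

H = −Σ pᵢ log₂ pᵢ.
−0.47·log₂(0.47) = 0.5120
−0.25·log₂(0.25) = 0.5000
−0.15·log₂(0.15) = 0.4105
−0.13·log₂(0.13) = 0.3826
Sum ≈ 1.8051 → 1.805 bits.

1.805 bits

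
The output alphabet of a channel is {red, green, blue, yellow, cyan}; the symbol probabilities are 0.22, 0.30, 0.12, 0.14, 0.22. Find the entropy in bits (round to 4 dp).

2.2464 bits

H = −Σ pᵢ log₂ pᵢ.
−0.22·log₂(0.22) = 0.4806
−0.30·log₂(0.30) = 0.5211
−0.12·log₂(0.12) = 0.3671
−0.14·log₂(0.14) = 0.3971
−0.22·log₂(0.22) = 0.4806
Sum ≈ 2.2464 → 2.2464 bits.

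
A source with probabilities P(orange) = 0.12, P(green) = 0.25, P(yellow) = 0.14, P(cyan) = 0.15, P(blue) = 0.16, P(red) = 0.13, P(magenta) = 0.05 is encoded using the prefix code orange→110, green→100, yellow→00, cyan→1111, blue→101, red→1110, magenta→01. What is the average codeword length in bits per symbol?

3.09 bits/symbol

L̄ = Σ pᵢ·ℓᵢ = 0.12·3 + 0.25·3 + 0.14·2 + 0.15·4 + 0.16·3 + 0.13·4 + 0.05·2 = 3.09 bits/symbol.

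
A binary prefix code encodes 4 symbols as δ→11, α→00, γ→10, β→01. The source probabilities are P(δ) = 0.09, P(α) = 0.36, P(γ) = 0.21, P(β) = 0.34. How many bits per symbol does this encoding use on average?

2 bits/symbol

L̄ = Σ pᵢ·ℓᵢ = 0.09·2 + 0.36·2 + 0.21·2 + 0.34·2 = 2 bits/symbol.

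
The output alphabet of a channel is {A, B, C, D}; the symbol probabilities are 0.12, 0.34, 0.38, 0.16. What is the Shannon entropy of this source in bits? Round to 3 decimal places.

H = −Σ pᵢ log₂ pᵢ.
−0.12·log₂(0.12) = 0.3671
−0.34·log₂(0.34) = 0.5292
−0.38·log₂(0.38) = 0.5305
−0.16·log₂(0.16) = 0.4230
Sum ≈ 1.8497 → 1.850 bits.

1.850 bits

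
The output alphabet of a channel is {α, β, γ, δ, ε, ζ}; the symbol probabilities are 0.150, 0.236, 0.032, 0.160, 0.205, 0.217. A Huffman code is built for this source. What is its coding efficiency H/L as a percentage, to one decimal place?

96.3%

Entropy H = −Σ p log₂ p ≈ 2.4311 bits.
Huffman merges: 4/125+3/20→91/500; 4/25+91/500→171/500; 41/200+217/1000→211/500; 59/250+171/500→289/500; 211/500+289/500→1. L = 631/250 ≈ 2.5240.
Efficiency = H/L = 2.4311/2.5240 = 96.3%.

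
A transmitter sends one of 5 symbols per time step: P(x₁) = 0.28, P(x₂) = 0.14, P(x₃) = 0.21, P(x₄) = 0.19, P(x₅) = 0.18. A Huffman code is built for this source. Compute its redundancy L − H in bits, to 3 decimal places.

0.035 bits

Entropy H = −Σ p log₂ p ≈ 2.2847 bits.
Huffman merges: 7/50+9/50→8/25; 19/100+21/100→2/5; 7/25+8/25→3/5; 2/5+3/5→1. L = 58/25 ≈ 2.3200.
L − H = 2.3200 − 2.2847 = 0.035 bits.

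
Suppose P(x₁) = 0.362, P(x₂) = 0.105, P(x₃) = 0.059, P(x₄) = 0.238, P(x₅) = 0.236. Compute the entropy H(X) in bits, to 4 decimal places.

H = −Σ pᵢ log₂ pᵢ.
−0.362·log₂(0.362) = 0.5307
−0.105·log₂(0.105) = 0.3414
−0.059·log₂(0.059) = 0.2409
−0.238·log₂(0.238) = 0.4929
−0.236·log₂(0.236) = 0.4916
Sum ≈ 2.0975 → 2.0975 bits.

2.0975 bits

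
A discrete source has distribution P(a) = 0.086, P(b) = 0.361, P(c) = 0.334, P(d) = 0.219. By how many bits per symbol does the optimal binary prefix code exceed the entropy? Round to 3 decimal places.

Entropy H = −Σ p log₂ p ≈ 1.8433 bits.
Huffman merges: 43/500+219/1000→61/200; 61/200+167/500→639/1000; 361/1000+639/1000→1. L = 243/125 ≈ 1.9440.
L − H = 1.9440 − 1.8433 = 0.101 bits.

0.101 bits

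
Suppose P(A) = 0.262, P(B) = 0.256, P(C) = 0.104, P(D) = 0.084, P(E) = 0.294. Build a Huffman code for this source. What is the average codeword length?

2.188 bits/symbol

Repeatedly combine the two least-probable nodes; the expected code length is the sum of the merged weights.
merge 21/250 + 13/125 → 47/250
merge 47/250 + 32/125 → 111/250
merge 131/500 + 147/500 → 139/250
merge 111/250 + 139/250 → 1
L = 47/250 + 111/250 + 139/250 + 1 = 547/250 = 2.188 bits/symbol.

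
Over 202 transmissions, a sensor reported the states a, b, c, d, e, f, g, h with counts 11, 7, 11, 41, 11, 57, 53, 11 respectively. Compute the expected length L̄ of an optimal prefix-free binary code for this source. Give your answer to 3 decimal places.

Probabilities are the counts divided by 202.
Repeatedly combine the two least-probable nodes; the expected code length is the sum of the merged weights.
merge 7/202 + 11/202 → 9/101
merge 11/202 + 11/202 → 11/101
merge 11/202 + 9/101 → 29/202
merge 11/101 + 29/202 → 51/202
merge 41/202 + 51/202 → 46/101
merge 53/202 + 57/202 → 55/101
merge 46/101 + 55/101 → 1
L = 9/101 + 11/101 + 29/202 + 51/202 + 46/101 + 55/101 + 1 = 262/101 ≈ 2.594 bits/symbol.

2.594 bits/symbol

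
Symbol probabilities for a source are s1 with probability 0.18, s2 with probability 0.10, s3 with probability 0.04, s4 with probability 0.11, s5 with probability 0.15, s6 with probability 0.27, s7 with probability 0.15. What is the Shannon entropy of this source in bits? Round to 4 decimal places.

2.6447 bits

H = −Σ pᵢ log₂ pᵢ.
−0.18·log₂(0.18) = 0.4453
−0.10·log₂(0.10) = 0.3322
−0.04·log₂(0.04) = 0.1858
−0.11·log₂(0.11) = 0.3503
−0.15·log₂(0.15) = 0.4105
−0.27·log₂(0.27) = 0.5100
−0.15·log₂(0.15) = 0.4105
Sum ≈ 2.6447 → 2.6447 bits.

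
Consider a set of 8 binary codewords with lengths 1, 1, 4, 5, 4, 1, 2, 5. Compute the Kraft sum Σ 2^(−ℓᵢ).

With common denominator 2^5 = 32: Σ 2^(−ℓᵢ) = 16/32 + 16/32 + 2/32 + 1/32 + 2/32 + 16/32 + 8/32 + 1/32 = 62/32 = 1.9375.

1.9375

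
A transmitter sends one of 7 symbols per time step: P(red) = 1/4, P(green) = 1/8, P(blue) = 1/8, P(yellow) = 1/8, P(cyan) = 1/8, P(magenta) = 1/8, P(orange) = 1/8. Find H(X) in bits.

2.75 bits

Each probability is a power of 1/2, so log₂(1/p) is an integer.
H = Σ p·log₂(1/p) = 1/4·2 + 1/8·3 + 1/8·3 + 1/8·3 + 1/8·3 + 1/8·3 + 1/8·3 = 2.75 bits.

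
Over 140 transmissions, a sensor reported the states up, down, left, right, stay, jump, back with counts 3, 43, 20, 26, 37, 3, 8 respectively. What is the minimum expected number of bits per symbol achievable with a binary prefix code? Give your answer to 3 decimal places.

Probabilities are the counts divided by 140.
Repeatedly combine the two least-probable nodes; the expected code length is the sum of the merged weights.
merge 3/140 + 3/140 → 3/70
merge 3/70 + 2/35 → 1/10
merge 1/10 + 1/7 → 17/70
merge 13/70 + 17/70 → 3/7
merge 37/140 + 43/140 → 4/7
merge 3/7 + 4/7 → 1
L = 3/70 + 1/10 + 17/70 + 3/7 + 4/7 + 1 = 167/70 ≈ 2.386 bits/symbol.

2.386 bits/symbol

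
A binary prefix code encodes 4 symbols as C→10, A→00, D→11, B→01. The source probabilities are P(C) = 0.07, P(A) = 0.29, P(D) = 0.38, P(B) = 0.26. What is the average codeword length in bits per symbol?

L̄ = Σ pᵢ·ℓᵢ = 0.07·2 + 0.29·2 + 0.38·2 + 0.26·2 = 2 bits/symbol.

2 bits/symbol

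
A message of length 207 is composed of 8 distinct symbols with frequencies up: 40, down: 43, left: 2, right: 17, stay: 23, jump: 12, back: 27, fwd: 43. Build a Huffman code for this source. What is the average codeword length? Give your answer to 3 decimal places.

2.802 bits/symbol

Probabilities are the counts divided by 207.
Repeatedly combine the two least-probable nodes; the expected code length is the sum of the merged weights.
merge 2/207 + 4/69 → 14/207
merge 14/207 + 17/207 → 31/207
merge 1/9 + 3/23 → 50/207
merge 31/207 + 40/207 → 71/207
merge 43/207 + 43/207 → 86/207
merge 50/207 + 71/207 → 121/207
merge 86/207 + 121/207 → 1
L = 14/207 + 31/207 + 50/207 + 71/207 + 86/207 + 121/207 + 1 = 580/207 ≈ 2.802 bits/symbol.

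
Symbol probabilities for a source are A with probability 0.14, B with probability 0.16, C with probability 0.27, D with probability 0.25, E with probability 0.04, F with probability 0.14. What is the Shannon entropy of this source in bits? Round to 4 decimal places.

2.4130 bits

H = −Σ pᵢ log₂ pᵢ.
−0.14·log₂(0.14) = 0.3971
−0.16·log₂(0.16) = 0.4230
−0.27·log₂(0.27) = 0.5100
−0.25·log₂(0.25) = 0.5000
−0.04·log₂(0.04) = 0.1858
−0.14·log₂(0.14) = 0.3971
Sum ≈ 2.4130 → 2.4130 bits.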